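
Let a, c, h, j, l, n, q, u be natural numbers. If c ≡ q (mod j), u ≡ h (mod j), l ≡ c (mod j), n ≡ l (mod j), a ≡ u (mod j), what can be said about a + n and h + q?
a + n ≡ h + q (mod j)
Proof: a ≡ u (mod j) and u ≡ h (mod j), hence a ≡ h (mod j). n ≡ l (mod j) and l ≡ c (mod j), therefore n ≡ c (mod j). Since c ≡ q (mod j), n ≡ q (mod j). Using a ≡ h (mod j), by adding congruences, a + n ≡ h + q (mod j).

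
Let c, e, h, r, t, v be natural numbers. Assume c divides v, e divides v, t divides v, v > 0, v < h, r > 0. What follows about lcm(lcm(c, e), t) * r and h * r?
lcm(lcm(c, e), t) * r < h * r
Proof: c divides v and e divides v, so lcm(c, e) divides v. Since t divides v, lcm(lcm(c, e), t) divides v. v > 0, so lcm(lcm(c, e), t) ≤ v. v < h, so lcm(lcm(c, e), t) < h. Since r > 0, by multiplying by a positive, lcm(lcm(c, e), t) * r < h * r.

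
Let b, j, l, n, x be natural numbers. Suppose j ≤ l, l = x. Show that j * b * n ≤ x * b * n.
From l = x and j ≤ l, j ≤ x. By multiplying by a non-negative, j * b ≤ x * b. By multiplying by a non-negative, j * b * n ≤ x * b * n.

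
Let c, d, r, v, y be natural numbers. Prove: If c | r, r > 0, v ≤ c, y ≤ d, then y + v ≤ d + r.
c | r and r > 0, thus c ≤ r. Since v ≤ c, v ≤ r. Because y ≤ d, y + v ≤ d + r.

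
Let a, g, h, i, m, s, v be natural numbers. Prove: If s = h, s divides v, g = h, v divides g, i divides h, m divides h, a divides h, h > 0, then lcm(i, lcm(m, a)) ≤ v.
s = h and s divides v, thus h divides v. Since g = h and v divides g, v divides h. h divides v, so h = v. m divides h and a divides h, so lcm(m, a) divides h. i divides h, so lcm(i, lcm(m, a)) divides h. Since h > 0, lcm(i, lcm(m, a)) ≤ h. h = v, so lcm(i, lcm(m, a)) ≤ v.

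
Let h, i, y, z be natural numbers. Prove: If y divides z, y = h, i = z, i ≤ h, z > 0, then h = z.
Because i = z and i ≤ h, z ≤ h. y = h and y divides z, thus h divides z. z > 0, so h ≤ z. z ≤ h, so z = h. Then h = z.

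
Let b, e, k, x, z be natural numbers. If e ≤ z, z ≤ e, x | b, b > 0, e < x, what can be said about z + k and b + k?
z + k < b + k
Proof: e ≤ z and z ≤ e, so e = z. e < x, so z < x. x | b and b > 0, thus x ≤ b. Since z < x, z < b. Then z + k < b + k.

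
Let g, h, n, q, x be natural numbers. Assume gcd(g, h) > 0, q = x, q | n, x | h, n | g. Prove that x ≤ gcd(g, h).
q = x and q | n, hence x | n. Because n | g, x | g. x | h, so x | gcd(g, h). gcd(g, h) > 0, so x ≤ gcd(g, h).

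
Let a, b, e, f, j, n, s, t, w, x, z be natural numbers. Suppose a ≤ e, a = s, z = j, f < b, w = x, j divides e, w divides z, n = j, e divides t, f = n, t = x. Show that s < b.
a = s and a ≤ e, therefore s ≤ e. Because t = x and e divides t, e divides x. Because z = j and w divides z, w divides j. w = x, so x divides j. e divides x, so e divides j. From j divides e, j = e. f = n and n = j, hence f = j. Because f < b, j < b. j = e, so e < b. Since s ≤ e, s < b.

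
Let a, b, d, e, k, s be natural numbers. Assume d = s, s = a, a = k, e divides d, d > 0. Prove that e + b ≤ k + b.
d = s and s = a, hence d = a. From a = k, d = k. e divides d and d > 0, therefore e ≤ d. From d = k, e ≤ k. Then e + b ≤ k + b.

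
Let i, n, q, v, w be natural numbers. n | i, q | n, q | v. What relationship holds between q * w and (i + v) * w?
q * w | (i + v) * w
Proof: Since q | n and n | i, q | i. Since q | v, q | i + v. Then q * w | (i + v) * w.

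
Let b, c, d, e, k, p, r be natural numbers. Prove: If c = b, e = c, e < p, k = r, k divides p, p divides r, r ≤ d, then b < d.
k = r and k divides p, therefore r divides p. Since p divides r, r = p. r ≤ d, so p ≤ d. From e < p, e < d. e = c, so c < d. c = b, so b < d.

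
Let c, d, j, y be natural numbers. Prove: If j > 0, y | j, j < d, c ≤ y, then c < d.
Since y | j and j > 0, y ≤ j. Since c ≤ y, c ≤ j. From j < d, c < d.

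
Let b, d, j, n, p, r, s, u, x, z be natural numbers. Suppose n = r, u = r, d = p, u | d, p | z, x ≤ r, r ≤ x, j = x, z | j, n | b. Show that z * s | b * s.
d = p and u | d, therefore u | p. Because u = r, r | p. p | z, so r | z. x ≤ r and r ≤ x, hence x = r. From j = x and z | j, z | x. Since x = r, z | r. r | z, so r = z. Since n = r, n = z. n | b, so z | b. Then z * s | b * s.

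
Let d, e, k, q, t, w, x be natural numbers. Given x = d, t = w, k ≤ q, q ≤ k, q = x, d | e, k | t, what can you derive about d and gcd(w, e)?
d | gcd(w, e)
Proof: k ≤ q and q ≤ k, hence k = q. Since q = x, k = x. Since x = d, k = d. t = w and k | t, thus k | w. Since k = d, d | w. d | e, so d | gcd(w, e).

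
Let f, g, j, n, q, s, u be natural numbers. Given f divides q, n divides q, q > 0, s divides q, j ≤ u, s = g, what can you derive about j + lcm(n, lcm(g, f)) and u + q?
j + lcm(n, lcm(g, f)) ≤ u + q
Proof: s = g and s divides q, thus g divides q. f divides q, so lcm(g, f) divides q. Since n divides q, lcm(n, lcm(g, f)) divides q. Since q > 0, lcm(n, lcm(g, f)) ≤ q. From j ≤ u, j + lcm(n, lcm(g, f)) ≤ u + q.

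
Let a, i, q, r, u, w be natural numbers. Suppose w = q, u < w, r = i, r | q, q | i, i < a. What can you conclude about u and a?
u < a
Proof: w = q and u < w, hence u < q. r = i and r | q, so i | q. q | i, so i = q. i < a, so q < a. Since u < q, u < a.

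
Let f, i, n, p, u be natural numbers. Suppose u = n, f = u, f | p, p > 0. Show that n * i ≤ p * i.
From f = u and f | p, u | p. From p > 0, u ≤ p. Since u = n, n ≤ p. Then n * i ≤ p * i.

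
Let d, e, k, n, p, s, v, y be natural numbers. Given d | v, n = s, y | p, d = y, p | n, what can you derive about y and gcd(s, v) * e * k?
y | gcd(s, v) * e * k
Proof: y | p and p | n, so y | n. Since n = s, y | s. d = y and d | v, hence y | v. y | s, so y | gcd(s, v). Then y | gcd(s, v) * e. Then y | gcd(s, v) * e * k.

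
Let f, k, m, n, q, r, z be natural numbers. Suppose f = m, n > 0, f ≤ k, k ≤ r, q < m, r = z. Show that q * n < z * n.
Since f = m and f ≤ k, m ≤ k. r = z and k ≤ r, therefore k ≤ z. m ≤ k, so m ≤ z. q < m, so q < z. Combining with n > 0, by multiplying by a positive, q * n < z * n.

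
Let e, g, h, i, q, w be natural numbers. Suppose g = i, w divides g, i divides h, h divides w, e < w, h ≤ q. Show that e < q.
g = i and w divides g, so w divides i. i divides h, so w divides h. Since h divides w, w = h. Since e < w, e < h. h ≤ q, so e < q.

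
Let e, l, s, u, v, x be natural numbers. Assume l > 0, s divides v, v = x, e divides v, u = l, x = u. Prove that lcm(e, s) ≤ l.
v = x and x = u, thus v = u. Since u = l, v = l. Since e divides v and s divides v, lcm(e, s) divides v. v = l, so lcm(e, s) divides l. Since l > 0, lcm(e, s) ≤ l.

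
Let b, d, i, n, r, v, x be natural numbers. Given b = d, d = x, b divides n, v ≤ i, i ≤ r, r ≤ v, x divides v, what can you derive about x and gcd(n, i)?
x divides gcd(n, i)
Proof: b = d and d = x, hence b = x. b divides n, so x divides n. i ≤ r and r ≤ v, hence i ≤ v. v ≤ i, so v = i. Since x divides v, x divides i. Since x divides n, x divides gcd(n, i).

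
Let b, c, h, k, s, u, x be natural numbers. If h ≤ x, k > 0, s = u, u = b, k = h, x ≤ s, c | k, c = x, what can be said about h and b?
h ≤ b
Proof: c | k and k > 0, hence c ≤ k. c = x, so x ≤ k. k = h, so x ≤ h. Since h ≤ x, x = h. s = u and x ≤ s, so x ≤ u. u = b, so x ≤ b. Since x = h, h ≤ b.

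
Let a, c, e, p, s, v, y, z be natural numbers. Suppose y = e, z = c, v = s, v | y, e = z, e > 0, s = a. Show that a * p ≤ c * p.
e = z and z = c, thus e = c. From v = s and v | y, s | y. y = e, so s | e. s = a, so a | e. Since e > 0, a ≤ e. e = c, so a ≤ c. Then a * p ≤ c * p.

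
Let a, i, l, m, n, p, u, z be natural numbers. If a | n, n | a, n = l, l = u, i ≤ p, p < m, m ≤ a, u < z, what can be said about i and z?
i < z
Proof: Since a | n and n | a, a = n. Since n = l, a = l. Since l = u, a = u. i ≤ p and p < m, so i < m. m ≤ a, so i < a. a = u, so i < u. From u < z, i < z.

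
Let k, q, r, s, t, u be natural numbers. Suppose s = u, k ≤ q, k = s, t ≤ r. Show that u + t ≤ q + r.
Since k = s and s = u, k = u. k ≤ q, so u ≤ q. From t ≤ r, u + t ≤ q + r.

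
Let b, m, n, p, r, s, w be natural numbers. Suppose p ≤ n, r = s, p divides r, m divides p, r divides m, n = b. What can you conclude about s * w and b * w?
s * w ≤ b * w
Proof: r divides m and m divides p, hence r divides p. Because p divides r, p = r. r = s, so p = s. n = b and p ≤ n, so p ≤ b. Since p = s, s ≤ b. By multiplying by a non-negative, s * w ≤ b * w.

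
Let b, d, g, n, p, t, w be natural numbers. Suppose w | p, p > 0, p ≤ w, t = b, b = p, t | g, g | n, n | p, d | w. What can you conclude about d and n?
d | n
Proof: w | p and p > 0, therefore w ≤ p. p ≤ w, so w = p. Because t = b and b = p, t = p. t | g and g | n, therefore t | n. t = p, so p | n. n | p, so p = n. w = p, so w = n. d | w, so d | n.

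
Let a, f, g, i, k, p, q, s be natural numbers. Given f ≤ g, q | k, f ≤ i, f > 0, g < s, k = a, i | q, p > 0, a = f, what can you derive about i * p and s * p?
i * p < s * p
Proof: k = a and a = f, therefore k = f. i | q and q | k, thus i | k. Since k = f, i | f. f > 0, so i ≤ f. Since f ≤ i, f = i. Since f ≤ g, i ≤ g. Since g < s, i < s. Since p > 0, i * p < s * p.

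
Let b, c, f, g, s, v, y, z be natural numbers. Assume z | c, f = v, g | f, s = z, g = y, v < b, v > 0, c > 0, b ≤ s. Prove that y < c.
g = y and g | f, thus y | f. f = v, so y | v. v > 0, so y ≤ v. From s = z and b ≤ s, b ≤ z. v < b, so v < z. Since y ≤ v, y < z. z | c and c > 0, hence z ≤ c. y < z, so y < c.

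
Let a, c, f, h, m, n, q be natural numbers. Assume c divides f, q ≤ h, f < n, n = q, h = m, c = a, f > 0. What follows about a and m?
a < m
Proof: c divides f and f > 0, so c ≤ f. From n = q and f < n, f < q. h = m and q ≤ h, therefore q ≤ m. f < q, so f < m. c ≤ f, so c < m. c = a, so a < m.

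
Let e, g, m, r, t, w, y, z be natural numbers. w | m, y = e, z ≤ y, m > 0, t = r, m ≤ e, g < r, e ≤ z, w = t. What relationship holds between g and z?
g < z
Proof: From w = t and t = r, w = r. y = e and z ≤ y, so z ≤ e. e ≤ z, so e = z. w | m and m > 0, so w ≤ m. Because m ≤ e, w ≤ e. e = z, so w ≤ z. Since w = r, r ≤ z. Since g < r, g < z.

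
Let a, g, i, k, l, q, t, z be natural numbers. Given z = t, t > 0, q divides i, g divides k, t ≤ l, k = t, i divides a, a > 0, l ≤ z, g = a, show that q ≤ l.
Because q divides i and i divides a, q divides a. a > 0, so q ≤ a. Since z = t and l ≤ z, l ≤ t. Since t ≤ l, t = l. k = t and g divides k, thus g divides t. Since t > 0, g ≤ t. g = a, so a ≤ t. Since t = l, a ≤ l. From q ≤ a, q ≤ l.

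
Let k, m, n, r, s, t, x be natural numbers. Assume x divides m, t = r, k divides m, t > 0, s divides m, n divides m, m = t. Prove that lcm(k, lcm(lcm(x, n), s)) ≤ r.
Because x divides m and n divides m, lcm(x, n) divides m. s divides m, so lcm(lcm(x, n), s) divides m. Since k divides m, lcm(k, lcm(lcm(x, n), s)) divides m. m = t, so lcm(k, lcm(lcm(x, n), s)) divides t. t > 0, so lcm(k, lcm(lcm(x, n), s)) ≤ t. Since t = r, lcm(k, lcm(lcm(x, n), s)) ≤ r.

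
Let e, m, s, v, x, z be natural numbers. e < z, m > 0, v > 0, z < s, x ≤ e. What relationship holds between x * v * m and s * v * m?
x * v * m < s * v * m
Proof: x ≤ e and e < z, hence x < z. z < s, so x < s. Since v > 0, x * v < s * v. Since m > 0, x * v * m < s * v * m.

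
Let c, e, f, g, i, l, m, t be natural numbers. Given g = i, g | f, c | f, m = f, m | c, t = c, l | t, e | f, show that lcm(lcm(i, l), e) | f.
From g = i and g | f, i | f. Because m = f and m | c, f | c. c | f, so c = f. Since t = c and l | t, l | c. c = f, so l | f. i | f, so lcm(i, l) | f. Since e | f, lcm(lcm(i, l), e) | f.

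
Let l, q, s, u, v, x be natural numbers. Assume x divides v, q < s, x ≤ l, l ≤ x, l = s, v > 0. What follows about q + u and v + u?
q + u < v + u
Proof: Since x ≤ l and l ≤ x, x = l. Since l = s, x = s. x divides v, so s divides v. Since v > 0, s ≤ v. Since q < s, q < v. Then q + u < v + u.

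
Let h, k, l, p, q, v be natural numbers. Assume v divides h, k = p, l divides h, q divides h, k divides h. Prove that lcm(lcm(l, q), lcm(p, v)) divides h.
l divides h and q divides h, hence lcm(l, q) divides h. Because k = p and k divides h, p divides h. v divides h, so lcm(p, v) divides h. lcm(l, q) divides h, so lcm(lcm(l, q), lcm(p, v)) divides h.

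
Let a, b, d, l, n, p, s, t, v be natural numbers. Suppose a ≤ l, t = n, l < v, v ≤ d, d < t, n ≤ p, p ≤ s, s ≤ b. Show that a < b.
v ≤ d and d < t, hence v < t. Since l < v, l < t. Since t = n, l < n. Since a ≤ l, a < n. n ≤ p, so a < p. From p ≤ s and s ≤ b, p ≤ b. Because a < p, a < b.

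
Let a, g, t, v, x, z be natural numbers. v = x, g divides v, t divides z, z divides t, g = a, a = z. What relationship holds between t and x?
t divides x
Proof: From z divides t and t divides z, z = t. g = a and g divides v, therefore a divides v. v = x, so a divides x. a = z, so z divides x. Since z = t, t divides x.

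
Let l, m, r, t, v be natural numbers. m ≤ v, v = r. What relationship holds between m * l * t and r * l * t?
m * l * t ≤ r * l * t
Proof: v = r and m ≤ v, hence m ≤ r. Then m * l ≤ r * l. Then m * l * t ≤ r * l * t.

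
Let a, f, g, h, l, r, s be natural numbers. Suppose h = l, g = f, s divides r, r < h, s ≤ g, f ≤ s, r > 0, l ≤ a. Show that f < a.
g = f and s ≤ g, therefore s ≤ f. f ≤ s, so s = f. Because s divides r and r > 0, s ≤ r. Since r < h, s < h. Since h = l, s < l. s = f, so f < l. Since l ≤ a, f < a.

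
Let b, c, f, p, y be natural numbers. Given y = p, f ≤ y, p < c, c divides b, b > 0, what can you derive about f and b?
f < b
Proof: From y = p and f ≤ y, f ≤ p. Since p < c, f < c. c divides b and b > 0, hence c ≤ b. f < c, so f < b.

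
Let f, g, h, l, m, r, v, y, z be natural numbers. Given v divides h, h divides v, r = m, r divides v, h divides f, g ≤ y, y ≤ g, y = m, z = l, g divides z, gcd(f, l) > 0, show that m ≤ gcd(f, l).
From v divides h and h divides v, v = h. Since r = m and r divides v, m divides v. Since v = h, m divides h. Since h divides f, m divides f. g ≤ y and y ≤ g, so g = y. Since y = m, g = m. From z = l and g divides z, g divides l. g = m, so m divides l. m divides f, so m divides gcd(f, l). Since gcd(f, l) > 0, m ≤ gcd(f, l).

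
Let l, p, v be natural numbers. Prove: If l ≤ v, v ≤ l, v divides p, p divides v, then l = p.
From l ≤ v and v ≤ l, l = v. v divides p and p divides v, thus v = p. l = v, so l = p.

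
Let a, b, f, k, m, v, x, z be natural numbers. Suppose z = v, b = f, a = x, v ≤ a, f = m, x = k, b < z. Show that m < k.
b = f and b < z, thus f < z. Since z = v, f < v. Since a = x and v ≤ a, v ≤ x. f < v, so f < x. x = k, so f < k. f = m, so m < k.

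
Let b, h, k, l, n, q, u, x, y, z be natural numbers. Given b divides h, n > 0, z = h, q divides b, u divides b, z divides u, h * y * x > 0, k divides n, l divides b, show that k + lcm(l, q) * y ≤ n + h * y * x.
k divides n and n > 0, therefore k ≤ n. z = h and z divides u, so h divides u. u divides b, so h divides b. b divides h, so b = h. l divides b and q divides b, so lcm(l, q) divides b. Since b = h, lcm(l, q) divides h. Then lcm(l, q) * y divides h * y. Then lcm(l, q) * y divides h * y * x. From h * y * x > 0, lcm(l, q) * y ≤ h * y * x. From k ≤ n, k + lcm(l, q) * y ≤ n + h * y * x.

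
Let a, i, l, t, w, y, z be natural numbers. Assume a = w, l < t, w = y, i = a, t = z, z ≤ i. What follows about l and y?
l < y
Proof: i = a and a = w, hence i = w. From w = y, i = y. Because t = z and l < t, l < z. Since z ≤ i, l < i. i = y, so l < y.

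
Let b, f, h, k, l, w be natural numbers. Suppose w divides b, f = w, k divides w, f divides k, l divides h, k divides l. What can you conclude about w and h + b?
w divides h + b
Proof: Because f = w and f divides k, w divides k. k divides w, so k = w. k divides l, so w divides l. Since l divides h, w divides h. w divides b, so w divides h + b.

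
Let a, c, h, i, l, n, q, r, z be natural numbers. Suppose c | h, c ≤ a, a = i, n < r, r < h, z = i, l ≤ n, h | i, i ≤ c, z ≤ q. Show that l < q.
From a = i and c ≤ a, c ≤ i. Since i ≤ c, c = i. Since c | h, i | h. From h | i, h = i. n < r and r < h, therefore n < h. From l ≤ n, l < h. Because h = i, l < i. Since z = i and z ≤ q, i ≤ q. l < i, so l < q.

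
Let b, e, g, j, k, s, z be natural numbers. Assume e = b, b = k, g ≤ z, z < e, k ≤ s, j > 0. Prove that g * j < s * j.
e = b and b = k, hence e = k. Because g ≤ z and z < e, g < e. e = k, so g < k. k ≤ s, so g < s. Since j > 0, by multiplying by a positive, g * j < s * j.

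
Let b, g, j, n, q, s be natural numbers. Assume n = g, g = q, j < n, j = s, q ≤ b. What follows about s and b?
s < b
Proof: Because n = g and g = q, n = q. From j = s and j < n, s < n. n = q, so s < q. q ≤ b, so s < b.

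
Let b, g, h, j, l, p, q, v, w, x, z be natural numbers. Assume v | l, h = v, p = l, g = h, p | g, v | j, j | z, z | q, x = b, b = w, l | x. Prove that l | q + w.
Because g = h and p | g, p | h. Since p = l, l | h. From h = v, l | v. v | l, so v = l. v | j and j | z, so v | z. z | q, so v | q. v = l, so l | q. Since x = b and b = w, x = w. l | x, so l | w. l | q, so l | q + w.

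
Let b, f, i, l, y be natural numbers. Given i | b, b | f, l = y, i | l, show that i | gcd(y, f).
l = y and i | l, therefore i | y. Since i | b and b | f, i | f. Since i | y, i | gcd(y, f).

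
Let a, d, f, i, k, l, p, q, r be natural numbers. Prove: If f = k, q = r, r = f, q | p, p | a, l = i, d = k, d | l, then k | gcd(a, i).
q = r and r = f, therefore q = f. Since q | p and p | a, q | a. q = f, so f | a. Since f = k, k | a. From d = k and d | l, k | l. l = i, so k | i. Because k | a, k | gcd(a, i).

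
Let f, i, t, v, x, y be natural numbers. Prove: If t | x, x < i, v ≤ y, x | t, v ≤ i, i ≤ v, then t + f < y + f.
x | t and t | x, hence x = t. x < i, so t < i. v ≤ i and i ≤ v, hence v = i. Because v ≤ y, i ≤ y. t < i, so t < y. Then t + f < y + f.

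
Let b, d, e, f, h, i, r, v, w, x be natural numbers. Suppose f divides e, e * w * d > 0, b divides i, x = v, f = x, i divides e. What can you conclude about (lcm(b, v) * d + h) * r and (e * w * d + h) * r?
(lcm(b, v) * d + h) * r ≤ (e * w * d + h) * r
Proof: From b divides i and i divides e, b divides e. From f = x and x = v, f = v. f divides e, so v divides e. Since b divides e, lcm(b, v) divides e. Then lcm(b, v) divides e * w. Then lcm(b, v) * d divides e * w * d. From e * w * d > 0, lcm(b, v) * d ≤ e * w * d. Then lcm(b, v) * d + h ≤ e * w * d + h. By multiplying by a non-negative, (lcm(b, v) * d + h) * r ≤ (e * w * d + h) * r.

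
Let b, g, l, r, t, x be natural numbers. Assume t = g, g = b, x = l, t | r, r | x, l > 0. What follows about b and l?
b ≤ l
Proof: t = g and g = b, so t = b. t | r and r | x, so t | x. x = l, so t | l. t = b, so b | l. Since l > 0, b ≤ l.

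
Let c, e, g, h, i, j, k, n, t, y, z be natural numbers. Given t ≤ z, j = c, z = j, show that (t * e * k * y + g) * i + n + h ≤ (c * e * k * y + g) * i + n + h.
z = j and j = c, therefore z = c. From t ≤ z, t ≤ c. Then t * e ≤ c * e. Then t * e * k ≤ c * e * k. Then t * e * k * y ≤ c * e * k * y. Then t * e * k * y + g ≤ c * e * k * y + g. Then (t * e * k * y + g) * i ≤ (c * e * k * y + g) * i. Then (t * e * k * y + g) * i + n ≤ (c * e * k * y + g) * i + n. Then (t * e * k * y + g) * i + n + h ≤ (c * e * k * y + g) * i + n + h.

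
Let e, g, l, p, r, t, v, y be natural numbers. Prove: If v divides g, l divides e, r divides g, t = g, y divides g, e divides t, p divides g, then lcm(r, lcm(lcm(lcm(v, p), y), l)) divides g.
v divides g and p divides g, thus lcm(v, p) divides g. y divides g, so lcm(lcm(v, p), y) divides g. t = g and e divides t, thus e divides g. Since l divides e, l divides g. lcm(lcm(v, p), y) divides g, so lcm(lcm(lcm(v, p), y), l) divides g. r divides g, so lcm(r, lcm(lcm(lcm(v, p), y), l)) divides g.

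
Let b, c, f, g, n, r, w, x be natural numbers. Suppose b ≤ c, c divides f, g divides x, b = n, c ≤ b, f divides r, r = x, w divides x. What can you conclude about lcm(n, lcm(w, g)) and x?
lcm(n, lcm(w, g)) divides x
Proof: c ≤ b and b ≤ c, thus c = b. b = n, so c = n. Because r = x and f divides r, f divides x. Since c divides f, c divides x. Since c = n, n divides x. Because w divides x and g divides x, lcm(w, g) divides x. n divides x, so lcm(n, lcm(w, g)) divides x.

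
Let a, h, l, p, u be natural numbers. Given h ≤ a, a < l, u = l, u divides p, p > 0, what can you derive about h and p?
h < p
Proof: From h ≤ a and a < l, h < l. Since u = l and u divides p, l divides p. Because p > 0, l ≤ p. h < l, so h < p.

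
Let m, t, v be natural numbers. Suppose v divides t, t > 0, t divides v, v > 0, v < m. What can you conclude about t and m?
t < m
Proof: v divides t and t > 0, therefore v ≤ t. From t divides v and v > 0, t ≤ v. Since v ≤ t, v = t. v < m, so t < m.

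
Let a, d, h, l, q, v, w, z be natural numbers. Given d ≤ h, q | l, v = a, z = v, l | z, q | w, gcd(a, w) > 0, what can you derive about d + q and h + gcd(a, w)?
d + q ≤ h + gcd(a, w)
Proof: z = v and l | z, thus l | v. From v = a, l | a. Because q | l, q | a. Since q | w, q | gcd(a, w). gcd(a, w) > 0, so q ≤ gcd(a, w). Since d ≤ h, d + q ≤ h + gcd(a, w).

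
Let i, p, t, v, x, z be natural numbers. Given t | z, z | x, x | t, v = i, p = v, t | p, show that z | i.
Since z | x and x | t, z | t. t | z, so t = z. p = v and t | p, so t | v. From v = i, t | i. From t = z, z | i.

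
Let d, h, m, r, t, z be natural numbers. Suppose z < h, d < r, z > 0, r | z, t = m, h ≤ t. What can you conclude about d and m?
d < m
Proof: r | z and z > 0, thus r ≤ z. Because d < r, d < z. Since z < h and h ≤ t, z < t. d < z, so d < t. Because t = m, d < m.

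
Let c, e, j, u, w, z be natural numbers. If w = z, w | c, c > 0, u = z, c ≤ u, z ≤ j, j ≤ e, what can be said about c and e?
c ≤ e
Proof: w = z and w | c, therefore z | c. Since c > 0, z ≤ c. u = z and c ≤ u, thus c ≤ z. Since z ≤ c, z = c. From z ≤ j and j ≤ e, z ≤ e. From z = c, c ≤ e.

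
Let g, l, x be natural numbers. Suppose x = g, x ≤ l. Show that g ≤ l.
x = g and x ≤ l. By substitution, g ≤ l.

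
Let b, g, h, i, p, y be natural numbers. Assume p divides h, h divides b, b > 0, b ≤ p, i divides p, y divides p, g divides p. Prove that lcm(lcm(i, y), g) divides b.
From p divides h and h divides b, p divides b. b > 0, so p ≤ b. b ≤ p, so p = b. From i divides p and y divides p, lcm(i, y) divides p. g divides p, so lcm(lcm(i, y), g) divides p. p = b, so lcm(lcm(i, y), g) divides b.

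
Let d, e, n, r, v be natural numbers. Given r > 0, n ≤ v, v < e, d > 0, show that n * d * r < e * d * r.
From n ≤ v and v < e, n < e. Since d > 0, by multiplying by a positive, n * d < e * d. Using r > 0 and multiplying by a positive, n * d * r < e * d * r.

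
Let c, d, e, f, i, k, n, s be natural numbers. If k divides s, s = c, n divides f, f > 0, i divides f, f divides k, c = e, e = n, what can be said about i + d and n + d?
i + d ≤ n + d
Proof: Since s = c and c = e, s = e. From f divides k and k divides s, f divides s. Because s = e, f divides e. Since e = n, f divides n. n divides f, so f = n. i divides f and f > 0, so i ≤ f. Because f = n, i ≤ n. Then i + d ≤ n + d.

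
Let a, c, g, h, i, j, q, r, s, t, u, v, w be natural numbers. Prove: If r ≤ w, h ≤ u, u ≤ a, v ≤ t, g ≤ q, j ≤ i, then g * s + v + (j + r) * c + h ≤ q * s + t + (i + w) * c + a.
g ≤ q, hence g * s ≤ q * s. j ≤ i and r ≤ w, so j + r ≤ i + w. Then (j + r) * c ≤ (i + w) * c. Since h ≤ u and u ≤ a, h ≤ a. Since (j + r) * c ≤ (i + w) * c, (j + r) * c + h ≤ (i + w) * c + a. From v ≤ t, v + (j + r) * c + h ≤ t + (i + w) * c + a. g * s ≤ q * s, so g * s + v + (j + r) * c + h ≤ q * s + t + (i + w) * c + a.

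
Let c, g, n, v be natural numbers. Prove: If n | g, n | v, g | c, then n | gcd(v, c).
n | g and g | c, thus n | c. Because n | v, n | gcd(v, c).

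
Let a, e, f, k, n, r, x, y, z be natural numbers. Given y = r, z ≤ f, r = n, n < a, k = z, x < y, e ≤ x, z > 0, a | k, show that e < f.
y = r and r = n, so y = n. Because x < y, x < n. e ≤ x, so e < n. From k = z and a | k, a | z. z > 0, so a ≤ z. Since z ≤ f, a ≤ f. Since n < a, n < f. e < n, so e < f.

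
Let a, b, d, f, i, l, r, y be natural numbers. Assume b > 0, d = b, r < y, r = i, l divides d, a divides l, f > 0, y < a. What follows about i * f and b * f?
i * f < b * f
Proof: From r < y and y < a, r < a. r = i, so i < a. Since d = b and l divides d, l divides b. Since a divides l, a divides b. Since b > 0, a ≤ b. Since i < a, i < b. Since f > 0, by multiplying by a positive, i * f < b * f.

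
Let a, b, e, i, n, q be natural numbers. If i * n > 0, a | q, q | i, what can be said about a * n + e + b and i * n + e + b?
a * n + e + b ≤ i * n + e + b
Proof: Since a | q and q | i, a | i. Then a * n | i * n. Since i * n > 0, a * n ≤ i * n. Then a * n + e ≤ i * n + e. Then a * n + e + b ≤ i * n + e + b.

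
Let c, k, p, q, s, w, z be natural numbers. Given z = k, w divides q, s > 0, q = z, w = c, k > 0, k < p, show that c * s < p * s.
Since q = z and w divides q, w divides z. Because w = c, c divides z. z = k, so c divides k. k > 0, so c ≤ k. k < p, so c < p. Since s > 0, by multiplying by a positive, c * s < p * s.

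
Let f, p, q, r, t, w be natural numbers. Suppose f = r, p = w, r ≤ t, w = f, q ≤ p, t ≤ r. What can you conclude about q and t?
q ≤ t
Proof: r ≤ t and t ≤ r, so r = t. Since f = r, f = t. p = w and w = f, so p = f. Since q ≤ p, q ≤ f. Since f = t, q ≤ t.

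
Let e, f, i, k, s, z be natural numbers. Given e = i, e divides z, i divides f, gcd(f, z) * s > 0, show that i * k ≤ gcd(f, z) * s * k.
e = i and e divides z, thus i divides z. Since i divides f, i divides gcd(f, z). Then i divides gcd(f, z) * s. gcd(f, z) * s > 0, so i ≤ gcd(f, z) * s. By multiplying by a non-negative, i * k ≤ gcd(f, z) * s * k.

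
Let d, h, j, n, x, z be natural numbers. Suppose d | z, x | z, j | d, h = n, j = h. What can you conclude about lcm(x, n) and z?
lcm(x, n) | z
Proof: Since j = h and h = n, j = n. j | d, so n | d. Since d | z, n | z. Since x | z, lcm(x, n) | z.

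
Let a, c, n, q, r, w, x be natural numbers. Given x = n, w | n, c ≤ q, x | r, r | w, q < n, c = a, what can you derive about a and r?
a < r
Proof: c = a and c ≤ q, hence a ≤ q. Because x = n and x | r, n | r. r | w and w | n, so r | n. Since n | r, n = r. Because q < n, q < r. a ≤ q, so a < r.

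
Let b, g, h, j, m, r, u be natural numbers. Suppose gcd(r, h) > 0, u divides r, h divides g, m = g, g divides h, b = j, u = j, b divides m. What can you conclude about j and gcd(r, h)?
j ≤ gcd(r, h)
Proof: Since u = j and u divides r, j divides r. g divides h and h divides g, hence g = h. Because m = g, m = h. b divides m, so b divides h. b = j, so j divides h. Since j divides r, j divides gcd(r, h). gcd(r, h) > 0, so j ≤ gcd(r, h).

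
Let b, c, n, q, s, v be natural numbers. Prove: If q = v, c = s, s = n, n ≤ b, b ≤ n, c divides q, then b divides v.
c = s and s = n, therefore c = n. Since n ≤ b and b ≤ n, n = b. Since c = n, c = b. c divides q, so b divides q. Since q = v, b divides v.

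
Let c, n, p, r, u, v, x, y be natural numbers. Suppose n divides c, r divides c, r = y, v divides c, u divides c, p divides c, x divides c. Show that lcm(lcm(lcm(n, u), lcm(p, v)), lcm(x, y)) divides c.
Since n divides c and u divides c, lcm(n, u) divides c. From p divides c and v divides c, lcm(p, v) divides c. Because lcm(n, u) divides c, lcm(lcm(n, u), lcm(p, v)) divides c. From r = y and r divides c, y divides c. x divides c, so lcm(x, y) divides c. lcm(lcm(n, u), lcm(p, v)) divides c, so lcm(lcm(lcm(n, u), lcm(p, v)), lcm(x, y)) divides c.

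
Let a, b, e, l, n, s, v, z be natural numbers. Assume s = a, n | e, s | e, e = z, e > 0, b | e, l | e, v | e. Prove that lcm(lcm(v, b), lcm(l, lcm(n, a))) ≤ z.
Because v | e and b | e, lcm(v, b) | e. s = a and s | e, so a | e. n | e, so lcm(n, a) | e. Since l | e, lcm(l, lcm(n, a)) | e. From lcm(v, b) | e, lcm(lcm(v, b), lcm(l, lcm(n, a))) | e. Since e > 0, lcm(lcm(v, b), lcm(l, lcm(n, a))) ≤ e. Because e = z, lcm(lcm(v, b), lcm(l, lcm(n, a))) ≤ z.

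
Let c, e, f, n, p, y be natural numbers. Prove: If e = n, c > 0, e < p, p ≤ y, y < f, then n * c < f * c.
Since p ≤ y and y < f, p < f. From e < p, e < f. From e = n, n < f. Because c > 0, by multiplying by a positive, n * c < f * c.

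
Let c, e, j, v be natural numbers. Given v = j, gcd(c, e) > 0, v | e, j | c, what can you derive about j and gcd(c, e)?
j ≤ gcd(c, e)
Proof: v = j and v | e, hence j | e. Since j | c, j | gcd(c, e). Since gcd(c, e) > 0, j ≤ gcd(c, e).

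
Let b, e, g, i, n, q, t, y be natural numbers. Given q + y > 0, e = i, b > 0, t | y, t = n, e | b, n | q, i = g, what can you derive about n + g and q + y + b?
n + g ≤ q + y + b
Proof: Because t = n and t | y, n | y. Because n | q, n | q + y. q + y > 0, so n ≤ q + y. e = i and i = g, thus e = g. e | b and b > 0, so e ≤ b. Since e = g, g ≤ b. n ≤ q + y, so n + g ≤ q + y + b.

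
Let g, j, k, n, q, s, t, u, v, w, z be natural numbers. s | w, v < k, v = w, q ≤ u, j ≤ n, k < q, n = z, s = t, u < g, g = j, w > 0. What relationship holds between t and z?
t < z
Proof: s = t and s | w, thus t | w. Since w > 0, t ≤ w. Since v = w and v < k, w < k. t ≤ w, so t < k. k < q and q ≤ u, so k < u. t < k, so t < u. Because g = j and u < g, u < j. From t < u, t < j. n = z and j ≤ n, hence j ≤ z. Since t < j, t < z.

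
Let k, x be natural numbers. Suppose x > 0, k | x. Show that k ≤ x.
k | x and x > 0. By divisors are at most what they divide, k ≤ x.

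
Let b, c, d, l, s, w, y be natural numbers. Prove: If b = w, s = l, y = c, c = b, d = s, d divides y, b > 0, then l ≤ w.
y = c and c = b, therefore y = b. d = s and d divides y, therefore s divides y. Since y = b, s divides b. b > 0, so s ≤ b. Since s = l, l ≤ b. Since b = w, l ≤ w.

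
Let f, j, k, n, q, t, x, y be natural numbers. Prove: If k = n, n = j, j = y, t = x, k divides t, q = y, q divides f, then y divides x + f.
k = n and n = j, hence k = j. j = y, so k = y. t = x and k divides t, therefore k divides x. From k = y, y divides x. q = y and q divides f, so y divides f. y divides x, so y divides x + f.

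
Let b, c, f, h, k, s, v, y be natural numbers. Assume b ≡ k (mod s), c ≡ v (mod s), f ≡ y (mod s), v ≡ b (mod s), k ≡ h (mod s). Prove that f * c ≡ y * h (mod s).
c ≡ v (mod s) and v ≡ b (mod s), so c ≡ b (mod s). Since b ≡ k (mod s), c ≡ k (mod s). From k ≡ h (mod s), c ≡ h (mod s). Since f ≡ y (mod s), f * c ≡ y * h (mod s).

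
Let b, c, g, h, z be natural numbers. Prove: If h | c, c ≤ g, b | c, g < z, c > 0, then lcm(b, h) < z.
b | c and h | c, thus lcm(b, h) | c. Since c > 0, lcm(b, h) ≤ c. c ≤ g and g < z, so c < z. lcm(b, h) ≤ c, so lcm(b, h) < z.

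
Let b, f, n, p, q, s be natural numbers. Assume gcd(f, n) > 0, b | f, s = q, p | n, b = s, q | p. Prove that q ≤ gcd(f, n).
Because b = s and b | f, s | f. s = q, so q | f. Because q | p and p | n, q | n. Since q | f, q | gcd(f, n). Since gcd(f, n) > 0, q ≤ gcd(f, n).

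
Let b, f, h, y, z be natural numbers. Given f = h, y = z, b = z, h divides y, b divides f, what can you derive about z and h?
z = h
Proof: b = z and b divides f, thus z divides f. Since f = h, z divides h. Because y = z and h divides y, h divides z. Since z divides h, z = h.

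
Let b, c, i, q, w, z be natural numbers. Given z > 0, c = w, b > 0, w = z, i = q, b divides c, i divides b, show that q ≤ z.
i divides b and b > 0, so i ≤ b. Since i = q, q ≤ b. c = w and w = z, thus c = z. b divides c, so b divides z. z > 0, so b ≤ z. q ≤ b, so q ≤ z.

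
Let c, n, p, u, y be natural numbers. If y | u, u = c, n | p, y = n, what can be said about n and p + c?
n | p + c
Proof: y = n and y | u, so n | u. Since u = c, n | c. Since n | p, n | p + c.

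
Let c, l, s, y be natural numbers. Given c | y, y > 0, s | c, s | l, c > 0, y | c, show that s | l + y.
Because c | y and y > 0, c ≤ y. From y | c and c > 0, y ≤ c. c ≤ y, so c = y. Since s | c, s | y. s | l, so s | l + y.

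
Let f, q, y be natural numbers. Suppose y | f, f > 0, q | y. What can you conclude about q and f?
q ≤ f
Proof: Because q | y and y | f, q | f. f > 0, so q ≤ f.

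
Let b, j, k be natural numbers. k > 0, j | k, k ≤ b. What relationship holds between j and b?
j ≤ b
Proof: Because j | k and k > 0, j ≤ k. Since k ≤ b, j ≤ b.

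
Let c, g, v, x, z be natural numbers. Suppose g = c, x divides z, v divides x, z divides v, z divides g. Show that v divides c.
v divides x and x divides z, so v divides z. Since z divides v, z = v. g = c and z divides g, thus z divides c. Since z = v, v divides c.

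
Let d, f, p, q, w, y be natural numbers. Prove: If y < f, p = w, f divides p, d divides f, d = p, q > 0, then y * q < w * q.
d = p and d divides f, therefore p divides f. f divides p, so f = p. Since p = w, f = w. y < f, so y < w. Combined with q > 0, by multiplying by a positive, y * q < w * q.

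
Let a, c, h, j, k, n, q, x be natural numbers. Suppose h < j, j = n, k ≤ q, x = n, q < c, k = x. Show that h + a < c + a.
j = n and h < j, thus h < n. From k = x and x = n, k = n. Because k ≤ q, n ≤ q. Because h < n, h < q. q < c, so h < c. Then h + a < c + a.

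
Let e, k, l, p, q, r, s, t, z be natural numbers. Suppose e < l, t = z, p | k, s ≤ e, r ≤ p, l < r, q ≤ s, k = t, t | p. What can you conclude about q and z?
q < z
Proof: Since k = t and p | k, p | t. Since t | p, p = t. t = z, so p = z. From s ≤ e and e < l, s < l. Since l < r, s < r. q ≤ s, so q < r. Since r ≤ p, q < p. Since p = z, q < z.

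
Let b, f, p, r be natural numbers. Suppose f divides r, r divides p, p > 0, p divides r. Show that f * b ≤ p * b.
From r divides p and p divides r, r = p. Since f divides r, f divides p. p > 0, so f ≤ p. By multiplying by a non-negative, f * b ≤ p * b.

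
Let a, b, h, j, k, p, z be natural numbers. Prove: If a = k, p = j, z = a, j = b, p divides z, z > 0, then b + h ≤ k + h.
z = a and a = k, therefore z = k. Because p = j and j = b, p = b. Because p divides z and z > 0, p ≤ z. p = b, so b ≤ z. Since z = k, b ≤ k. Then b + h ≤ k + h.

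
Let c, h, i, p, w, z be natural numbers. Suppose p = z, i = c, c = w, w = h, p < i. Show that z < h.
i = c and c = w, hence i = w. Since w = h, i = h. Since p < i, p < h. From p = z, z < h.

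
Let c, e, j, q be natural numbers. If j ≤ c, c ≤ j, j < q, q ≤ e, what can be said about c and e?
c < e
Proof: Because j ≤ c and c ≤ j, j = c. Since j < q and q ≤ e, j < e. j = c, so c < e.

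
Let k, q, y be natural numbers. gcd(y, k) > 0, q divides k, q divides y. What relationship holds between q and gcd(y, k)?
q ≤ gcd(y, k)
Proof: q divides y and q divides k, thus q divides gcd(y, k). gcd(y, k) > 0, so q ≤ gcd(y, k).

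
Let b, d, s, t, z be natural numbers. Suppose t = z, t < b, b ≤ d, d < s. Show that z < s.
Because t = z and t < b, z < b. b ≤ d and d < s, so b < s. z < b, so z < s.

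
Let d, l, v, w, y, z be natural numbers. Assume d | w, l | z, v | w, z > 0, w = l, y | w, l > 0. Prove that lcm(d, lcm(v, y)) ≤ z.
Since v | w and y | w, lcm(v, y) | w. Since d | w, lcm(d, lcm(v, y)) | w. Since w = l, lcm(d, lcm(v, y)) | l. Since l > 0, lcm(d, lcm(v, y)) ≤ l. Because l | z and z > 0, l ≤ z. Since lcm(d, lcm(v, y)) ≤ l, lcm(d, lcm(v, y)) ≤ z.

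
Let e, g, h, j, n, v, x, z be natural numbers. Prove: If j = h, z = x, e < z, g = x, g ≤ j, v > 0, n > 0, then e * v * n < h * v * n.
z = x and e < z, therefore e < x. g = x and g ≤ j, hence x ≤ j. Since e < x, e < j. j = h, so e < h. Because v > 0, e * v < h * v. n > 0, so e * v * n < h * v * n.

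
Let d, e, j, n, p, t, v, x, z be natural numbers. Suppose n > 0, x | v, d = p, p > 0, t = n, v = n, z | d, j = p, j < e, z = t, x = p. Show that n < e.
Since v = n and x | v, x | n. x = p, so p | n. Since n > 0, p ≤ n. z = t and z | d, therefore t | d. d = p, so t | p. From p > 0, t ≤ p. Since t = n, n ≤ p. Because p ≤ n, p = n. Since j = p and j < e, p < e. Since p = n, n < e.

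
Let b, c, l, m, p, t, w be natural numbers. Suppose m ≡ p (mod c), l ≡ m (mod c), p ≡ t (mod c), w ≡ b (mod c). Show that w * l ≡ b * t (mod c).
Because l ≡ m (mod c) and m ≡ p (mod c), l ≡ p (mod c). Since p ≡ t (mod c), l ≡ t (mod c). w ≡ b (mod c), so w * l ≡ b * t (mod c).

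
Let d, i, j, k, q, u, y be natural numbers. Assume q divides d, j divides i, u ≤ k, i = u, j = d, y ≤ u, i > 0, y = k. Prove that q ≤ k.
Because y = k and y ≤ u, k ≤ u. u ≤ k, so u = k. i = u, so i = k. Since j = d and j divides i, d divides i. Since q divides d, q divides i. i > 0, so q ≤ i. i = k, so q ≤ k.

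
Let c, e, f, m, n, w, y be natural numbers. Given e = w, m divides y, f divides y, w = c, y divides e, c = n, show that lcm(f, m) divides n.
f divides y and m divides y, hence lcm(f, m) divides y. w = c and c = n, so w = n. e = w and y divides e, therefore y divides w. w = n, so y divides n. From lcm(f, m) divides y, lcm(f, m) divides n.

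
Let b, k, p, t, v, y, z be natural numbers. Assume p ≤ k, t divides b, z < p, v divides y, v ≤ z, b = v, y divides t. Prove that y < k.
b = v and t divides b, thus t divides v. Since y divides t, y divides v. v divides y, so v = y. v ≤ z, so y ≤ z. Because z < p and p ≤ k, z < k. Since y ≤ z, y < k.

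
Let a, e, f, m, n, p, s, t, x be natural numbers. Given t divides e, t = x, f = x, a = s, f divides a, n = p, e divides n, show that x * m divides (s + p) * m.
f = x and f divides a, therefore x divides a. a = s, so x divides s. Because t = x and t divides e, x divides e. Because n = p and e divides n, e divides p. x divides e, so x divides p. x divides s, so x divides s + p. Then x * m divides (s + p) * m.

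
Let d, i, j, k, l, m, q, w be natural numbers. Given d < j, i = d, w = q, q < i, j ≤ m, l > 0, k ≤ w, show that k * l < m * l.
From w = q and k ≤ w, k ≤ q. Since i = d and q < i, q < d. d < j, so q < j. Since j ≤ m, q < m. Since k ≤ q, k < m. Because l > 0, k * l < m * l.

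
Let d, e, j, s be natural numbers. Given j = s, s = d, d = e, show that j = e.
Because j = s and s = d, j = d. d = e, so j = e.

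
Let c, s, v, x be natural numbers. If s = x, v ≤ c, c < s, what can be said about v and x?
v < x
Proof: From s = x and c < s, c < x. Since v ≤ c, v < x.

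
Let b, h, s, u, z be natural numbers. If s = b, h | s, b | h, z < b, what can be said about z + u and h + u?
z + u < h + u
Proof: From s = b and h | s, h | b. b | h, so b = h. From z < b, z < h. Then z + u < h + u.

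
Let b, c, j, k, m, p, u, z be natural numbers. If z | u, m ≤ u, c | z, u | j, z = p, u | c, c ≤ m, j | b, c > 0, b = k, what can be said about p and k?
p | k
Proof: Since c ≤ m and m ≤ u, c ≤ u. u | c and c > 0, thus u ≤ c. c ≤ u, so c = u. Because c | z, u | z. z | u, so u = z. From b = k and j | b, j | k. Since u | j, u | k. u = z, so z | k. Since z = p, p | k.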